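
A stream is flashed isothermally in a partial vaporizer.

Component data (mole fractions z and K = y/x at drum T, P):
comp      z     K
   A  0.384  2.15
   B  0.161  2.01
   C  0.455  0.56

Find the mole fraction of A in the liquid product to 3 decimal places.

Material balance + equilibrium reduce to Σ zᵢ(Kᵢ−1)/(1+V/F(Kᵢ−1)) = 0.
g(0) = ΣzᵢKᵢ − 1 = 0.404 and g(1) = 1 − Σzᵢ/Kᵢ = -0.071, so a root lies in (0, 1).
Newton iteration, V/F⁰ = 0.59:
  V/F = 0.590: g = 0.0946, g' = -0.405 → V/F = 0.823
  V/F = 0.823: g = 0.0017, g' = -0.400 → V/F = 0.828
Converged at V/F = 0.828.
Compositions from xᵢ = zᵢ/(1+V/F(Kᵢ−1)), yᵢ = Kᵢxᵢ:
  A: x = 0.197, y = 0.423
  B: x = 0.088, y = 0.176
  C: x = 0.716, y = 0.401

x_A = 0.197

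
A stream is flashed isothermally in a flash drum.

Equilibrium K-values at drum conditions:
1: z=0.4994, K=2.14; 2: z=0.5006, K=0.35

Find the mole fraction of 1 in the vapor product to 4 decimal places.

Binary case is linear: z₁(K₁−1)(1+V/F(K₂−1)) + z₂(K₂−1)(1+V/F(K₁−1)) = 0
⇒ V/F = [z₁(K₁−1)+z₂(K₂−1)] / [−(K₁−1)(K₂−1)] = 0.24393/0.74100 = 0.3292
Compositions from xᵢ = zᵢ/(1+V/F(Kᵢ−1)), yᵢ = Kᵢxᵢ:
  1: x = 0.3631, y = 0.7771
  2: x = 0.6369, y = 0.2229

y_1 = 0.7771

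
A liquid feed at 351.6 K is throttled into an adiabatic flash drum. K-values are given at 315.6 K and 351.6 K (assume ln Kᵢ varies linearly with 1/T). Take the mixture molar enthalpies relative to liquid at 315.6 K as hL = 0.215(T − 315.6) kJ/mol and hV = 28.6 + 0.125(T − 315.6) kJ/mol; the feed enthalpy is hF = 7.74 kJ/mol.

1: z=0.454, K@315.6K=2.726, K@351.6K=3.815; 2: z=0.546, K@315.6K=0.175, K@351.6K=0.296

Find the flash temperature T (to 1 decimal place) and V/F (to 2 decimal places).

T = 318.3 K, V/F = 0.25

Adiabatic flash: solve Rachford–Rice at each trial T, then check hF = ψ·hV(T) + (1−ψ)·hL(T).
  T = 315.6 K: K = (2.726, 0.175), RR gives ψ = 0.234, H_out = 6.691 kJ/mol
  T = 351.6 K: K = (3.815, 0.296), RR gives ψ = 0.451, H_out = 19.175 kJ/mol
  T = 333.6 K: K = (3.254, 0.231), RR gives ψ = 0.348, H_out = 13.260 kJ/mol
  T = 324.6 K: K = (2.986, 0.202), RR gives ψ = 0.294, H_out = 10.100 kJ/mol
  T = 320.1 K: K = (2.855, 0.188), RR gives ψ = 0.265, H_out = 8.434 kJ/mol
  T = 317.9 K: K = (2.792, 0.182), RR gives ψ = 0.250, H_out = 7.592 kJ/mol
Linear interpolation between T = 317.9 (H_out = 7.592) and T = 320.1 (H_out = 8.434) on hF = 7.74 gives T ≈ 318.3 K, at which ψ = 0.25.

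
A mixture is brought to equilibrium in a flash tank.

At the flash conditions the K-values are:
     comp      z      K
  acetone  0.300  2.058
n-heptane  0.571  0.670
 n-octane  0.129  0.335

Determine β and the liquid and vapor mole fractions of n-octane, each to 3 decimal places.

Newton iteration, β⁰ = 0.54:
  β = 0.540: g = -0.1611, g' = -0.367 → β = 0.101
Converged at β = 0.101.
Compositions from xᵢ = zᵢ/(1+β(Kᵢ−1)), yᵢ = Kᵢxᵢ:
  acetone: x = 0.271, y = 0.558
  n-heptane: x = 0.591, y = 0.396
  n-octane: x = 0.138, y = 0.046

β = 0.101, x_n-octane = 0.138, y_n-octane = 0.046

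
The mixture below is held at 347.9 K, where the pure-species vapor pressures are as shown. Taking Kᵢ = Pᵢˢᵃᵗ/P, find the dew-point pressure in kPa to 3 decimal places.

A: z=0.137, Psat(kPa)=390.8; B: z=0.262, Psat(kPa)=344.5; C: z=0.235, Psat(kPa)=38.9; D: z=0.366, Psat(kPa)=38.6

Pdew = 60.118 kPa

At the dew point ψ → 1, so Σzᵢ/Kᵢ = 1 with Kᵢ = Pᵢˢᵃᵗ/P ⇒ 1/P = Σzᵢ/Pᵢˢᵃᵗ.
1/P = 0.137/390.8 + 0.262/344.5 + 0.235/38.9 + 0.366/38.6 = 0.016634 ⇒ P = 60.118 kPa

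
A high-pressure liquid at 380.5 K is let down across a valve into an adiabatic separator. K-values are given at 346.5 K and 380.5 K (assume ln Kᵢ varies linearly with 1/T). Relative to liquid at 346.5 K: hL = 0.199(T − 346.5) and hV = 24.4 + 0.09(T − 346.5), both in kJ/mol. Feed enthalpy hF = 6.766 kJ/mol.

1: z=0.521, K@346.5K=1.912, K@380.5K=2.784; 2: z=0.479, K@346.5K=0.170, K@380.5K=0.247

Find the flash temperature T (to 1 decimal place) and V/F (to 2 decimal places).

T = 355.2 K, V/F = 0.21

Adiabatic flash: solve Rachford–Rice at each trial T, then check hF = ψ·hV(T) + (1−ψ)·hL(T).
  T = 346.5 K: K = (1.912, 0.170), RR gives ψ = 0.102, H_out = 2.501 kJ/mol
  T = 380.5 K: K = (2.784, 0.247), RR gives ψ = 0.423, H_out = 15.528 kJ/mol
  T = 363.5 K: K = (2.328, 0.207), RR gives ψ = 0.296, H_out = 10.056 kJ/mol
  T = 355.0 K: K = (2.115, 0.188), RR gives ψ = 0.212, H_out = 6.662 kJ/mol
  T = 359.2 K: K = (2.218, 0.197), RR gives ψ = 0.256, H_out = 8.414 kJ/mol
  T = 357.1 K: K = (2.166, 0.192), RR gives ψ = 0.234, H_out = 7.559 kJ/mol
Linear interpolation between T = 355.0 (H_out = 6.662) and T = 357.1 (H_out = 7.559) on hF = 6.766 gives T ≈ 355.2 K, at which ψ = 0.21.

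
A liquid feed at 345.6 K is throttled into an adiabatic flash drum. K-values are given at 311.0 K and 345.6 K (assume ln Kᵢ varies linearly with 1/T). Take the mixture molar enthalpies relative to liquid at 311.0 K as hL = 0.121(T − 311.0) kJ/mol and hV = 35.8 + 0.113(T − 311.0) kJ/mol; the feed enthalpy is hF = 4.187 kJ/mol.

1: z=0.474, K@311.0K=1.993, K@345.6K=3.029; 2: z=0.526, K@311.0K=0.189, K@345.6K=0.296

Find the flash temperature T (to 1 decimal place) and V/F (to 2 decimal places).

Adiabatic flash: solve Rachford–Rice at each trial T, then check hF = ψ·hV(T) + (1−ψ)·hL(T).
  T = 311.0 K: K = (1.993, 0.189), RR gives ψ = 0.055, H_out = 1.960 kJ/mol
  T = 345.6 K: K = (3.029, 0.296), RR gives ψ = 0.414, H_out = 18.895 kJ/mol
  T = 328.3 K: K = (2.484, 0.239), RR gives ψ = 0.269, H_out = 11.677 kJ/mol
  T = 319.6 K: K = (2.230, 0.213), RR gives ψ = 0.175, H_out = 7.291 kJ/mol
  T = 315.3 K: K = (2.110, 0.201), RR gives ψ = 0.119, H_out = 4.786 kJ/mol
  T = 313.1 K: K = (2.050, 0.195), RR gives ψ = 0.088, H_out = 3.387 kJ/mol
  T = 314.2 K: K = (2.080, 0.198), RR gives ψ = 0.104, H_out = 4.098 kJ/mol
Linear interpolation between T = 314.2 (H_out = 4.098) and T = 315.3 (H_out = 4.786) on hF = 4.187 gives T ≈ 314.3 K, at which ψ = 0.11.

T = 314.3 K, V/F = 0.11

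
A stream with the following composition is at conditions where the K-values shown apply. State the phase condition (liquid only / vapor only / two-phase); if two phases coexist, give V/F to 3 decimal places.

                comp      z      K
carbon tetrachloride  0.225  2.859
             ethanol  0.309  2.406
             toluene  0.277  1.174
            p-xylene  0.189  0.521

vapor only

ΣzᵢKᵢ = 1.810; Σzᵢ/Kᵢ = 0.806.
Since Σzᵢ/Kᵢ < 1 the mixture is above its dew point — single vapor phase.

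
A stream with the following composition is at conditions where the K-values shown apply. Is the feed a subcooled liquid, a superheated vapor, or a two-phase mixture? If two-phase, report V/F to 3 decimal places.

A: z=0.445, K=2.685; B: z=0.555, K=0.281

two-phase, V/F = 0.290

ΣzᵢKᵢ = 1.351; Σzᵢ/Kᵢ = 2.141.
Both exceed 1, so a two-phase solution exists.
Let ψ = V/F and solve Σ zᵢ(Kᵢ−1)/(1+ψ(Kᵢ−1)) = 0.
Binary case is linear: z₁(K₁−1)(1+ψ(K₂−1)) + z₂(K₂−1)(1+ψ(K₁−1)) = 0
⇒ ψ = [z₁(K₁−1)+z₂(K₂−1)] / [−(K₁−1)(K₂−1)] = 0.3508/1.2115 = 0.290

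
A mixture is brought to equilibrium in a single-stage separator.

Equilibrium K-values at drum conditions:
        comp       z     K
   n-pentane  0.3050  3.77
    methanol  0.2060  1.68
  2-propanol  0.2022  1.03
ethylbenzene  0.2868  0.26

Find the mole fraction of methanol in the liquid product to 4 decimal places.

x_methanol = 0.1432

Material balance + equilibrium reduce to Σ zᵢ(Kᵢ−1)/(1+ψ(Kᵢ−1)) = 0.
g(0) = ΣzᵢKᵢ − 1 = 0.7788 and g(1) = 1 − Σzᵢ/Kᵢ = -0.5029, so a root lies in (0, 1).
Newton–Raphson from ψ = 0.5:
  ψ = 0.5000: g = 0.12787, g' = -0.8603 → ψ = 0.6486
  ψ = 0.6486: g = -0.00288, g' = -0.9260 → ψ = 0.6455
Converged at ψ = 0.6455.
Compositions from xᵢ = zᵢ/(1+ψ(Kᵢ−1)), yᵢ = Kᵢxᵢ:
  n-pentane: x = 0.1094, y = 0.4124
  methanol: x = 0.1432, y = 0.2405
  2-propanol: x = 0.1984, y = 0.2043
  ethylbenzene: x = 0.5491, y = 0.1428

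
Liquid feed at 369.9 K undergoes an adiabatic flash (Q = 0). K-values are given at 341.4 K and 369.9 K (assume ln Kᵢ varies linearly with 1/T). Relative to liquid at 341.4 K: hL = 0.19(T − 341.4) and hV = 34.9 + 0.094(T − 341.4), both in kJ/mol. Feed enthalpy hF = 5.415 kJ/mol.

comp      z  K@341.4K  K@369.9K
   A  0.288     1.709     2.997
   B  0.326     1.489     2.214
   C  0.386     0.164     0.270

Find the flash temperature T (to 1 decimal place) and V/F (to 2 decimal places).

Adiabatic flash: solve Rachford–Rice at each trial T, then check hF = ψ·hV(T) + (1−ψ)·hL(T).
  T = 341.4 K: K = (1.709, 1.489, 0.164), RR gives ψ = 0.082, H_out = 2.848 kJ/mol
  T = 369.9 K: K = (2.997, 2.214, 0.270), RR gives ψ = 0.590, H_out = 24.382 kJ/mol
  T = 355.6 K: K = (2.287, 1.829, 0.212), RR gives ψ = 0.404, H_out = 16.259 kJ/mol
  T = 348.5 K: K = (1.983, 1.654, 0.187), RR gives ψ = 0.274, H_out = 10.725 kJ/mol
  T = 344.9 K: K = (1.840, 1.569, 0.175), RR gives ψ = 0.187, H_out = 7.144 kJ/mol
  T = 343.1 K: K = (1.772, 1.527, 0.169), RR gives ψ = 0.136, H_out = 5.057 kJ/mol
Linear interpolation between T = 343.1 (H_out = 5.057) and T = 344.9 (H_out = 7.144) on hF = 5.415 gives T ≈ 343.4 K, at which ψ = 0.15.

T = 343.4 K, V/F = 0.15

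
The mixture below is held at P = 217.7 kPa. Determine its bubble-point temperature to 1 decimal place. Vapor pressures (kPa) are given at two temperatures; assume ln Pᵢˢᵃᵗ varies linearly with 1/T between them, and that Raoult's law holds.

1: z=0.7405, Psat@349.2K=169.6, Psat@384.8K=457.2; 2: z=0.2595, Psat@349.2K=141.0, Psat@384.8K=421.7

Bubble-point temperature: ΣzᵢPᵢˢᵃᵗ(T) = P. Interpolate ln Pᵢˢᵃᵗ = aᵢ + bᵢ/T.
  T = 349.2 K: ΣzᵢPᵢˢᵃᵗ = 162.18 kPa
  T = 384.8 K: ΣzᵢPᵢˢᵃᵗ = 447.99 kPa
  T = 367.0 K: ΣzᵢPᵢˢᵃᵗ = 276.20 kPa
  T = 358.1 K: ΣzᵢPᵢˢᵃᵗ = 213.04 kPa
  T = 362.6 K: ΣzᵢPᵢˢᵃᵗ = 243.31 kPa
  T = 360.4 K: ΣzᵢPᵢˢᵃᵗ = 228.10 kPa
Interpolating between 358.1 K and 360.4 K gives T ≈ 358.8 K.

T = 358.8 K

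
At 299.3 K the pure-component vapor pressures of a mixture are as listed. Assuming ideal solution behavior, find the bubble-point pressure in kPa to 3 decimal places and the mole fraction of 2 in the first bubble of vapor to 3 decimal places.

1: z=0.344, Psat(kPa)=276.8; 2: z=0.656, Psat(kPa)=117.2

At the bubble point ψ → 0, so ΣzᵢKᵢ = 1 with Kᵢ = Pᵢˢᵃᵗ/P ⇒ P = ΣzᵢPᵢˢᵃᵗ.
P = 0.344·276.8 + 0.656·117.2 = 172.102 kPa
yᵢ = zᵢPᵢˢᵃᵗ/P ⇒ y_2 = 0.656·117.2/172.102 = 0.447

Pbub = 172.102 kPa, y_2 = 0.447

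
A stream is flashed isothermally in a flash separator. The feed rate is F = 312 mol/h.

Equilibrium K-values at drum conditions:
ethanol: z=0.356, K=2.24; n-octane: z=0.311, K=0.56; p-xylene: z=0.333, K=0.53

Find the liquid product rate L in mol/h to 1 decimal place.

Let β = V/F and solve Σ zᵢ(Kᵢ−1)/(1+β(Kᵢ−1)) = 0.
Check two-phase: ΣzᵢKᵢ = 1.148 > 1 and Σzᵢ/Kᵢ = 1.343 > 1, so g(0) = 0.148 > 0 and g(1) = -0.343 < 0.
Iterate (Newton) starting at β = 0.5:
  β = 0.500: g = -0.1075, g' = -0.433 → β = 0.252
  β = 0.252: g = 0.0050, g' = -0.489 → β = 0.262
Converged at β = 0.262.
Then V = β·F = 0.2621·312 = 81.8 mol/h and L = F − V = 230.2 mol/h.

L = 230.2 mol/h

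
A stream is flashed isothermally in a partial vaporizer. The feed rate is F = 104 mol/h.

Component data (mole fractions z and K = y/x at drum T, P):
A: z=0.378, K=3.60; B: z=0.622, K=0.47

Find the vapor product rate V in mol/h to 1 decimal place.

Rachford–Rice: g(β) = Σ zᵢ(Kᵢ−1)/(1+β(Kᵢ−1)) = 0.
Check two-phase: ΣzᵢKᵢ = 1.653 > 1 and Σzᵢ/Kᵢ = 1.428 > 1, so g(0) = 0.653 > 0 and g(1) = -0.428 < 0.
Binary case is linear: z₁(K₁−1)(1+β(K₂−1)) + z₂(K₂−1)(1+β(K₁−1)) = 0
⇒ β = [z₁(K₁−1)+z₂(K₂−1)] / [−(K₁−1)(K₂−1)] = 0.6531/1.3780 = 0.474
Then V = β·F = 0.4740·104 = 49.3 mol/h and L = F − V = 54.7 mol/h.

V = 49.3 mol/h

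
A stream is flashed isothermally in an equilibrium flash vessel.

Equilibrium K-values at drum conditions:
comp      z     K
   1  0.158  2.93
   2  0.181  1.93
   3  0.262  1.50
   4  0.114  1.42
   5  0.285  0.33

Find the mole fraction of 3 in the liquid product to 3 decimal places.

x_3 = 0.193

Rachford–Rice: g(ψ) = Σ zᵢ(Kᵢ−1)/(1+ψ(Kᵢ−1)) = 0.
Feasibility: ΣzᵢKᵢ = 1.461, Σzᵢ/Kᵢ = 1.266 — both > 1, two phases present.
Newton iteration, ψ⁰ = 0.5:
  ψ = 0.500: g = 0.1273, g' = -0.570 → ψ = 0.723
  ψ = 0.723: g = -0.0096, g' = -0.687 → ψ = 0.709
Converged at ψ = 0.709.
Compositions from xᵢ = zᵢ/(1+ψ(Kᵢ−1)), yᵢ = Kᵢxᵢ:
  1: x = 0.067, y = 0.195
  2: x = 0.109, y = 0.211
  3: x = 0.193, y = 0.290
  4: x = 0.088, y = 0.125
  5: x = 0.543, y = 0.179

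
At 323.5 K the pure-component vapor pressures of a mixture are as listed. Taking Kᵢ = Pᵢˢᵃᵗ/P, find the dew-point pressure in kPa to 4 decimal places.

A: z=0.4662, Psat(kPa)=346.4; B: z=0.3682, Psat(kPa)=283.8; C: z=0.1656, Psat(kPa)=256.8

At the dew point ψ → 1, so Σzᵢ/Kᵢ = 1 with Kᵢ = Pᵢˢᵃᵗ/P ⇒ 1/P = Σzᵢ/Pᵢˢᵃᵗ.
1/P = 0.4662/346.4 + 0.3682/283.8 + 0.1656/256.8 = 0.0032881 ⇒ P = 304.1274 kPa

Pdew = 304.1274 kPa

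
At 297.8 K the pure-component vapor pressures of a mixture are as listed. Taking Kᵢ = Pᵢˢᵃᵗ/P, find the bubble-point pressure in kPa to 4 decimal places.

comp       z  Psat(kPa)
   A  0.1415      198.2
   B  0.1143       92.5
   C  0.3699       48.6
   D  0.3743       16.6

At the bubble point ψ → 0, so ΣzᵢKᵢ = 1 with Kᵢ = Pᵢˢᵃᵗ/P ⇒ P = ΣzᵢPᵢˢᵃᵗ.
P = 0.1415·198.2 + 0.1143·92.5 + 0.3699·48.6 + 0.3743·16.6 = 62.8086 kPa

Pbub = 62.8086 kPa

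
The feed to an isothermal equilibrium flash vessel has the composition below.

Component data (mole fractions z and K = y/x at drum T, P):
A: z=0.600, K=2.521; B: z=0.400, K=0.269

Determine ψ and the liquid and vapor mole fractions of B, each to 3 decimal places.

Let ψ = V/F and solve Σ zᵢ(Kᵢ−1)/(1+ψ(Kᵢ−1)) = 0.
g(0) = ΣzᵢKᵢ − 1 = 0.620 and g(1) = 1 − Σzᵢ/Kᵢ = -0.725, so a root lies in (0, 1).
Binary case is linear: z₁(K₁−1)(1+ψ(K₂−1)) + z₂(K₂−1)(1+ψ(K₁−1)) = 0
⇒ ψ = [z₁(K₁−1)+z₂(K₂−1)] / [−(K₁−1)(K₂−1)] = 0.6202/1.1119 = 0.558
Compositions from xᵢ = zᵢ/(1+ψ(Kᵢ−1)), yᵢ = Kᵢxᵢ:
  A: x = 0.325, y = 0.818
  B: x = 0.675, y = 0.182

ψ = 0.558, x_B = 0.675, y_B = 0.182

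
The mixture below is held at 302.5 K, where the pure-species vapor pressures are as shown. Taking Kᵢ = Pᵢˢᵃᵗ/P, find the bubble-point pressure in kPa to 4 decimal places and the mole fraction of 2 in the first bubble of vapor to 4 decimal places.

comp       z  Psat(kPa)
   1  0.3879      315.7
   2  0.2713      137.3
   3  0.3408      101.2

At the bubble point ψ → 0, so ΣzᵢKᵢ = 1 with Kᵢ = Pᵢˢᵃᵗ/P ⇒ P = ΣzᵢPᵢˢᵃᵗ.
P = 0.3879·315.7 + 0.2713·137.3 + 0.3408·101.2 = 194.1985 kPa
yᵢ = zᵢPᵢˢᵃᵗ/P ⇒ y_2 = 0.2713·137.3/194.1985 = 0.1918

Pbub = 194.1985 kPa, y_2 = 0.1918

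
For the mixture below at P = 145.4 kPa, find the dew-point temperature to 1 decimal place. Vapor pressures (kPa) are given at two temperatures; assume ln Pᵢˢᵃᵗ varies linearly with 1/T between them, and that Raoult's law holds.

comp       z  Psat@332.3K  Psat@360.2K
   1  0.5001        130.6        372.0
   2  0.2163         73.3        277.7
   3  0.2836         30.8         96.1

T = 352.3 K

Dew-point temperature: Σzᵢ·P/Pᵢˢᵃᵗ(T) = 1. Interpolate ln Pᵢˢᵃᵗ = aᵢ + bᵢ/T.
  T = 332.3 K: ΣzᵢP/Pᵢˢᵃᵗ = 2.3246
  T = 360.2 K: ΣzᵢP/Pᵢˢᵃᵗ = 0.7378
  T = 346.2 K: ΣzᵢP/Pᵢˢᵃᵗ = 1.2810
  T = 353.2 K: ΣzᵢP/Pᵢˢᵃᵗ = 0.9667
  T = 349.7 K: ΣzᵢP/Pᵢˢᵃᵗ = 1.1111
  T = 351.4 K: ΣzᵢP/Pᵢˢᵃᵗ = 1.0381
  T = 352.3 K: ΣzᵢP/Pᵢˢᵃᵗ = 1.0016
Interpolating between 352.3 K and 353.2 K gives T ≈ 352.3 K.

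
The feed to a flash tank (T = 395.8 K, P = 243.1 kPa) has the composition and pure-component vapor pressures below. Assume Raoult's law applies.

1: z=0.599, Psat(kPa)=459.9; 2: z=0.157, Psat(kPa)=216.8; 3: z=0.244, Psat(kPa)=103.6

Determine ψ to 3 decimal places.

Raoult's law: Kᵢ = Pᵢˢᵃᵗ/P = Pᵢˢᵃᵗ/243.1.
  K_1 = 459.9/243.1 = 1.89181, K_2 = 216.8/243.1 = 0.89181, K_3 = 103.6/243.1 = 0.42616
Rachford–Rice: g(ψ) = Σ zᵢ(Kᵢ−1)/(1+ψ(Kᵢ−1)) = 0.
Check two-phase: ΣzᵢKᵢ = 1.377 > 1 and Σzᵢ/Kᵢ = 1.065 > 1, so g(0) = 0.377 > 0 and g(1) = -0.065 < 0.
Iterate (Newton) starting at ψ = 0.5:
  ψ = 0.500: g = 0.1551, g' = -0.388 → ψ = 0.900
  ψ = 0.900: g = -0.0120, g' = -0.492 → ψ = 0.876
  ψ = 0.876: g = -0.0002, g' = -0.477 → ψ = 0.875
Converged at ψ = 0.875.

ψ = 0.875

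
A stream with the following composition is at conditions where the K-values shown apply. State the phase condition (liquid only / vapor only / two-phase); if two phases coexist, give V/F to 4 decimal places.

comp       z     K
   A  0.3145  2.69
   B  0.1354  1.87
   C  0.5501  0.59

two-phase, V/F = 0.7009

ΣzᵢKᵢ = 1.4238; Σzᵢ/Kᵢ = 1.1217.
Both exceed 1, so a two-phase solution exists.
Material balance + equilibrium reduce to Σ zᵢ(Kᵢ−1)/(1+ψ(Kᵢ−1)) = 0.
Newton–Raphson from ψ = 0.31:
  ψ = 0.3100: g = 0.18317, g' = -0.5717 → ψ = 0.6304
  ψ = 0.6304: g = 0.02927, g' = -0.4215 → ψ = 0.6998
  ψ = 0.6998: g = 0.00043, g' = -0.4100 → ψ = 0.7009
Converged at ψ = 0.7009.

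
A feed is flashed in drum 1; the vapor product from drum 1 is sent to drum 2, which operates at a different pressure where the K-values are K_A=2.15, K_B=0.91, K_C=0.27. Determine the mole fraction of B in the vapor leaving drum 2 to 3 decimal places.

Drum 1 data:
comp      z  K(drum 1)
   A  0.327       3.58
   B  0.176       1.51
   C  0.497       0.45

y_B (drum 2) = 0.193

Drum 1:
Material balance + equilibrium reduce to Σ zᵢ(Kᵢ−1)/(1+ψ₁(Kᵢ−1)) = 0.
Feasibility: ΣzᵢKᵢ = 1.660, Σzᵢ/Kᵢ = 1.312 — both > 1, two phases present.
Newton–Raphson from ψ₁ = 0.5:
  ψ₁ = 0.500: g = 0.0629, g' = -0.730 → ψ₁ = 0.586
  ψ₁ = 0.586: g = 0.0015, g' = -0.699 → ψ₁ = 0.588
Converged at ψ₁ = 0.588.
Drum-1 compositions:
  A: x = 0.130, y = 0.465
  B: x = 0.135, y = 0.204
  C: x = 0.735, y = 0.331
Drum-2 feed = drum-1 vapor: z₂ = (0.4649, 0.2044, 0.3306).
Drum 2:
Let ψ₂ = V/F and solve Σ zᵢ(Kᵢ−1)/(1+ψ₂(Kᵢ−1)) = 0.
Check two-phase: ΣzᵢKᵢ = 1.275 > 1 and Σzᵢ/Kᵢ = 1.665 > 1, so g(0) = 0.275 > 0 and g(1) = -0.665 < 0.
Iterate (Newton) starting at ψ₂ = 0.31:
  ψ₂ = 0.310: g = 0.0633, g' = -0.630 → ψ₂ = 0.410
Converged at ψ₂ = 0.410.
  A: x = 0.316, y = 0.679
  B: x = 0.212, y = 0.193
  C: x = 0.472, y = 0.127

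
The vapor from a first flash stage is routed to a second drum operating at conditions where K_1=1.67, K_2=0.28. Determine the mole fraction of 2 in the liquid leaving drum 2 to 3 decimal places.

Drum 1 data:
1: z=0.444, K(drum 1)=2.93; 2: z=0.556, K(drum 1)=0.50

Drum 1:
Material balance + equilibrium reduce to Σ zᵢ(Kᵢ−1)/(1+ψ₁(Kᵢ−1)) = 0.
Feasibility: ΣzᵢKᵢ = 1.579, Σzᵢ/Kᵢ = 1.264 — both > 1, two phases present.
Newton iteration, ψ₁⁰ = 0.63:
  ψ₁ = 0.630: g = -0.0191, g' = -0.633 → ψ₁ = 0.600
Converged at ψ₁ = 0.600.
Drum-1 compositions:
  1: x = 0.206, y = 0.603
  2: x = 0.794, y = 0.397
Drum-2 feed = drum-1 vapor: z₂ = (0.6029, 0.3971).
Drum 2:
Let ψ₂ = V/F and solve Σ zᵢ(Kᵢ−1)/(1+ψ₂(Kᵢ−1)) = 0.
Check two-phase: ΣzᵢKᵢ = 1.118 > 1 and Σzᵢ/Kᵢ = 1.779 > 1, so g(0) = 0.118 > 0 and g(1) = -0.779 < 0.
Newton–Raphson from ψ₂ = 0.45:
  ψ₂ = 0.450: g = -0.1126, g' = -0.610 → ψ₂ = 0.265
  ψ₂ = 0.265: g = -0.0106, g' = -0.510 → ψ₂ = 0.245
Converged at ψ₂ = 0.245.
  1: x = 0.518, y = 0.865
  2: x = 0.482, y = 0.135

x_2 (drum 2) = 0.482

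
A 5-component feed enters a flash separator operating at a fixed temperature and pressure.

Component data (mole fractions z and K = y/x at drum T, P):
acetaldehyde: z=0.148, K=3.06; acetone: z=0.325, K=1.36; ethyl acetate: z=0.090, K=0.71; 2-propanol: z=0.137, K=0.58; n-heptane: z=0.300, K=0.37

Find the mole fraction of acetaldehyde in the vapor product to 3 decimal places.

Rachford–Rice: g(β) = Σ zᵢ(Kᵢ−1)/(1+β(Kᵢ−1)) = 0.
Check two-phase: ΣzᵢKᵢ = 1.149 > 1 and Σzᵢ/Kᵢ = 1.461 > 1, so g(0) = 0.149 > 0 and g(1) = -0.461 < 0.
Newton–Raphson from β = 0.49:
  β = 0.490: g = -0.1251, g' = -0.484 → β = 0.231
  β = 0.231: g = 0.0015, g' = -0.525 → β = 0.234
Converged at β = 0.234.
Compositions from xᵢ = zᵢ/(1+β(Kᵢ−1)), yᵢ = Kᵢxᵢ:
  acetaldehyde: x = 0.100, y = 0.305
  acetone: x = 0.300, y = 0.408
  ethyl acetate: x = 0.097, y = 0.069
  2-propanol: x = 0.152, y = 0.088
  n-heptane: x = 0.352, y = 0.130

y_acetaldehyde = 0.305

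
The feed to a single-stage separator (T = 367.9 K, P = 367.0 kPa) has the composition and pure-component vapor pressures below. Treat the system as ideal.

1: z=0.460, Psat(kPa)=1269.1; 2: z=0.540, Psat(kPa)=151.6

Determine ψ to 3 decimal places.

Raoult's law: Kᵢ = Pᵢˢᵃᵗ/P = Pᵢˢᵃᵗ/367.0.
  K_1 = 1269.1/367.0 = 3.45804, K_2 = 151.6/367.0 = 0.41308
Rachford–Rice: g(ψ) = Σ zᵢ(Kᵢ−1)/(1+ψ(Kᵢ−1)) = 0.
g(0) = ΣzᵢKᵢ − 1 = 0.814 and g(1) = 1 − Σzᵢ/Kᵢ = -0.440, so a root lies in (0, 1).
Binary case is linear: z₁(K₁−1)(1+ψ(K₂−1)) + z₂(K₂−1)(1+ψ(K₁−1)) = 0
⇒ ψ = [z₁(K₁−1)+z₂(K₂−1)] / [−(K₁−1)(K₂−1)] = 0.8138/1.4427 = 0.564

ψ = 0.564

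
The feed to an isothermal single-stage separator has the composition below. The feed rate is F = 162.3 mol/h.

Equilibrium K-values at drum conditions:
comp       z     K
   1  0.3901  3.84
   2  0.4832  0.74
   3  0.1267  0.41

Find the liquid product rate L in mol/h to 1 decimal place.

Newton iteration, ψ⁰ = 0.5:
  ψ = 0.5000: g = 0.20737, g' = -0.6691 → ψ = 0.8099
  ψ = 0.8099: g = 0.03341, g' = -0.5031 → ψ = 0.8763
  ψ = 0.8763: g = 0.00009, g' = -0.5024 → ψ = 0.8765
Converged at ψ = 0.8765.
Then V = ψ·F = 0.8765·162.3 = 142.3 mol/h and L = F − V = 20.0 mol/h.

L = 20.0 mol/h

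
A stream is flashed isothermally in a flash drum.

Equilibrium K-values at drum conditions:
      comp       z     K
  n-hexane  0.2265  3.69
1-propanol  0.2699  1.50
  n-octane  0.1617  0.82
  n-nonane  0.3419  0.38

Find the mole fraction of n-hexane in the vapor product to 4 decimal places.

Rachford–Rice: g(β) = Σ zᵢ(Kᵢ−1)/(1+β(Kᵢ−1)) = 0.
Check two-phase: ΣzᵢKᵢ = 1.5032 > 1 and Σzᵢ/Kᵢ = 1.3382 > 1, so g(0) = 0.5032 > 0 and g(1) = -0.3382 < 0.
Newton iteration, β⁰ = 0.4:
  β = 0.4000: g = 0.09270, g' = -0.6656 → β = 0.5393
  β = 0.5393: g = 0.00423, g' = -0.6178 → β = 0.5461
Converged at β = 0.5461.
Compositions from xᵢ = zᵢ/(1+β(Kᵢ−1)), yᵢ = Kᵢxᵢ:
  n-hexane: x = 0.0917, y = 0.3385
  1-propanol: x = 0.2120, y = 0.3180
  n-octane: x = 0.1793, y = 0.1470
  n-nonane: x = 0.5169, y = 0.1964

y_n-hexane = 0.3385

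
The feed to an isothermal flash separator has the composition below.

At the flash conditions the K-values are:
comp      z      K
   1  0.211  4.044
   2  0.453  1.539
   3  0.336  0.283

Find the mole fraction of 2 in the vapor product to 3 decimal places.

y_2 = 0.530

Newton iteration, ψ⁰ = 0.49:
  ψ = 0.490: g = 0.0795, g' = -0.808 → ψ = 0.588
  ψ = 0.588: g = -0.0013, g' = -0.844 → ψ = 0.587
Converged at ψ = 0.587.
Compositions from xᵢ = zᵢ/(1+ψ(Kᵢ−1)), yᵢ = Kᵢxᵢ:
  1: x = 0.076, y = 0.306
  2: x = 0.344, y = 0.530
  3: x = 0.580, y = 0.164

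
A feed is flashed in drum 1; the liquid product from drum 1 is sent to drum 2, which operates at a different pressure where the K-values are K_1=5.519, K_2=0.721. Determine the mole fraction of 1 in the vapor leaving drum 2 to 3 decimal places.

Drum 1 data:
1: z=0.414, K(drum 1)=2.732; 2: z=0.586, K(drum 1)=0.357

y_1 (drum 2) = 0.321

Drum 1:
Material balance + equilibrium reduce to Σ zᵢ(Kᵢ−1)/(1+ψ₁(Kᵢ−1)) = 0.
g(0) = ΣzᵢKᵢ − 1 = 0.340 and g(1) = 1 − Σzᵢ/Kᵢ = -0.793, so a root lies in (0, 1).
Iterate (Newton) starting at ψ₁ = 0.66:
  ψ₁ = 0.660: g = -0.3200, g' = -1.002 → ψ₁ = 0.341
  ψ₁ = 0.341: g = -0.0314, g' = -0.889 → ψ₁ = 0.305
  ψ₁ = 0.305: g = 0.0003, g' = -0.907 → ψ₁ = 0.306
Converged at ψ₁ = 0.306.
Drum-1 compositions:
  1: x = 0.271, y = 0.740
  2: x = 0.729, y = 0.260
Drum-2 feed = drum-1 liquid: z₂ = (0.2707, 0.7293).
Drum 2:
Material balance + equilibrium reduce to Σ zᵢ(Kᵢ−1)/(1+ψ₂(Kᵢ−1)) = 0.
Feasibility: ΣzᵢKᵢ = 2.020, Σzᵢ/Kᵢ = 1.061 — both > 1, two phases present.
Binary case is linear: z₁(K₁−1)(1+ψ₂(K₂−1)) + z₂(K₂−1)(1+ψ₂(K₁−1)) = 0
⇒ ψ₂ = [z₁(K₁−1)+z₂(K₂−1)] / [−(K₁−1)(K₂−1)] = 1.0200/1.2608 = 0.809
  1: x = 0.058, y = 0.321
  2: x = 0.942, y = 0.679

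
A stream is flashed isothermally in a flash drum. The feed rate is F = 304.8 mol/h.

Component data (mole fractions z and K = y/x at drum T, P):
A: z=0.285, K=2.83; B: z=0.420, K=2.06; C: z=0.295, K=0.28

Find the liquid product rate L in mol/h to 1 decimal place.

Material balance + equilibrium reduce to Σ zᵢ(Kᵢ−1)/(1+V/F(Kᵢ−1)) = 0.
Feasibility: ΣzᵢKᵢ = 1.754, Σzᵢ/Kᵢ = 1.358 — both > 1, two phases present.
Newton iteration, V/F⁰ = 0.35:
  V/F = 0.350: g = 0.3587, g' = -0.879 → V/F = 0.758
  V/F = 0.758: g = -0.0023, g' = -1.054 → V/F = 0.756
Converged at V/F = 0.756.
Then V = V/F·F = 0.7559·304.8 = 230.4 mol/h and L = F − V = 74.4 mol/h.

L = 74.4 mol/h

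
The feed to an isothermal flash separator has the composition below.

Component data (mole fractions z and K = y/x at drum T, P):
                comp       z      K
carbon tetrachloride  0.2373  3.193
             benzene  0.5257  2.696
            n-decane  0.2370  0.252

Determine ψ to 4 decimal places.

ψ = 0.8908

Let ψ = V/F and solve Σ zᵢ(Kᵢ−1)/(1+ψ(Kᵢ−1)) = 0.
Feasibility: ΣzᵢKᵢ = 2.2347, Σzᵢ/Kᵢ = 1.2098 — both > 1, two phases present.
Newton–Raphson from ψ = 0.58:
  ψ = 0.5800: g = 0.36540, g' = -1.0191 → ψ = 0.9386
  ψ = 0.9386: g = -0.08081, g' = -1.8408 → ψ = 0.8947
  ψ = 0.8947: g = -0.00604, g' = -1.5805 → ψ = 0.8908
Converged at ψ = 0.8908.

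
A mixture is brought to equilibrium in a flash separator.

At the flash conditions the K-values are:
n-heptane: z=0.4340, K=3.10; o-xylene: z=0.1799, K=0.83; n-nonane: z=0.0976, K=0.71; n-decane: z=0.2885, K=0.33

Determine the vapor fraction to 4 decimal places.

ψ = 0.6155

Rachford–Rice: g(ψ) = Σ zᵢ(Kᵢ−1)/(1+ψ(Kᵢ−1)) = 0.
Check two-phase: ΣzᵢKᵢ = 1.6592 > 1 and Σzᵢ/Kᵢ = 1.3685 > 1, so g(0) = 0.6592 > 0 and g(1) = -0.3685 < 0.
Newton–Raphson from ψ = 0.33:
  ψ = 0.3300: g = 0.22647, g' = -0.8971 → ψ = 0.5824
  ψ = 0.5824: g = 0.02496, g' = -0.7539 → ψ = 0.6156
  ψ = 0.6156: g = -0.00005, g' = -0.7579 → ψ = 0.6155
Converged at ψ = 0.6155.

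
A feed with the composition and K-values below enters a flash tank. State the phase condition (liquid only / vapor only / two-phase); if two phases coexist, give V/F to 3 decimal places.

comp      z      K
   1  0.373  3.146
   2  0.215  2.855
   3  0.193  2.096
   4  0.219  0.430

vapor only

ΣzᵢKᵢ = 2.286; Σzᵢ/Kᵢ = 0.795.
Since Σzᵢ/Kᵢ < 1 the mixture is above its dew point — single vapor phase.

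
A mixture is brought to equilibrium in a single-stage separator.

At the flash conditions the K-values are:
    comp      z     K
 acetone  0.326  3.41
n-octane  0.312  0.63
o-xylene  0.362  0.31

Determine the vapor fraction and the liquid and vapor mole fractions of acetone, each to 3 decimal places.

Material balance + equilibrium reduce to Σ zᵢ(Kᵢ−1)/(1+ψ(Kᵢ−1)) = 0.
Feasibility: ΣzᵢKᵢ = 1.420, Σzᵢ/Kᵢ = 1.759 — both > 1, two phases present.
Newton iteration, ψ⁰ = 0.33:
  ψ = 0.330: g = -0.0173, g' = -0.932 → ψ = 0.311
  ψ = 0.311: g = 0.0002, g' = -0.952 → ψ = 0.312
Converged at ψ = 0.312.
Compositions from xᵢ = zᵢ/(1+ψ(Kᵢ−1)), yᵢ = Kᵢxᵢ:
  acetone: x = 0.186, y = 0.635
  n-octane: x = 0.353, y = 0.222
  o-xylene: x = 0.461, y = 0.143

ψ = 0.312, x_acetone = 0.186, y_acetone = 0.635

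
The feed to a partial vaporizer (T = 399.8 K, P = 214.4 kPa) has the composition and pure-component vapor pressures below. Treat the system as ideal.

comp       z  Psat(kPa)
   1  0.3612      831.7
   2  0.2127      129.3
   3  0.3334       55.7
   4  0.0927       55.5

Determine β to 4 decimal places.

β = 0.3451

Raoult's law: Kᵢ = Pᵢˢᵃᵗ/P = Pᵢˢᵃᵗ/214.4.
  K_1 = 831.7/214.4 = 3.879198, K_2 = 129.3/214.4 = 0.603078, K_3 = 55.7/214.4 = 0.259795, K_4 = 55.5/214.4 = 0.258862
Let β = V/F and solve Σ zᵢ(Kᵢ−1)/(1+β(Kᵢ−1)) = 0.
Feasibility: ΣzᵢKᵢ = 1.6401, Σzᵢ/Kᵢ = 2.0872 — both > 1, two phases present.
Iterate (Newton) starting at β = 0.56:
  β = 0.5600: g = -0.24941, g' = -1.1759 → β = 0.3479
  β = 0.3479: g = -0.00334, g' = -1.2162 → β = 0.3451
Converged at β = 0.3451.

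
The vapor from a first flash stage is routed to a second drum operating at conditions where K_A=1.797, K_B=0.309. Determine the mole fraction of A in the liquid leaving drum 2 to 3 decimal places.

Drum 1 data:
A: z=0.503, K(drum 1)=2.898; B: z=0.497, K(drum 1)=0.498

x_A (drum 2) = 0.464

Drum 1:
Let ψ₁ = V/F and solve Σ zᵢ(Kᵢ−1)/(1+ψ₁(Kᵢ−1)) = 0.
g(0) = ΣzᵢKᵢ − 1 = 0.705 and g(1) = 1 − Σzᵢ/Kᵢ = -0.172, so a root lies in (0, 1).
Iterate (Newton) starting at ψ₁ = 0.5:
  ψ₁ = 0.500: g = 0.1567, g' = -0.700 → ψ₁ = 0.724
  ψ₁ = 0.724: g = 0.0103, g' = -0.631 → ψ₁ = 0.740
Converged at ψ₁ = 0.740.
Drum-1 compositions:
  A: x = 0.209, y = 0.606
  B: x = 0.791, y = 0.394
Drum-2 feed = drum-1 vapor: z₂ = (0.6062, 0.3938).
Drum 2:
Material balance + equilibrium reduce to Σ zᵢ(Kᵢ−1)/(1+ψ₂(Kᵢ−1)) = 0.
Check two-phase: ΣzᵢKᵢ = 1.211 > 1 and Σzᵢ/Kᵢ = 1.612 > 1, so g(0) = 0.211 > 0 and g(1) = -0.612 < 0.
Binary case is linear: z₁(K₁−1)(1+ψ₂(K₂−1)) + z₂(K₂−1)(1+ψ₂(K₁−1)) = 0
⇒ ψ₂ = [z₁(K₁−1)+z₂(K₂−1)] / [−(K₁−1)(K₂−1)] = 0.2110/0.5507 = 0.383
  A: x = 0.464, y = 0.834
  B: x = 0.536, y = 0.166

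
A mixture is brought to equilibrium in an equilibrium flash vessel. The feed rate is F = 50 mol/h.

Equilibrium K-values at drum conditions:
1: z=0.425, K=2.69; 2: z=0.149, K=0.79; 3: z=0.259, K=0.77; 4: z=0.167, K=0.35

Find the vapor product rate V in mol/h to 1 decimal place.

V = 37.1 mol/h

Let ψ = V/F and solve Σ zᵢ(Kᵢ−1)/(1+ψ(Kᵢ−1)) = 0.
Check two-phase: ΣzᵢKᵢ = 1.519 > 1 and Σzᵢ/Kᵢ = 1.160 > 1, so g(0) = 0.519 > 0 and g(1) = -0.160 < 0.
Iterate (Newton) starting at ψ = 0.45:
  ψ = 0.450: g = 0.1536, g' = -0.558 → ψ = 0.725
  ψ = 0.725: g = 0.0089, g' = -0.526 → ψ = 0.742
Converged at ψ = 0.742.
Then V = ψ·F = 0.7422·50 = 37.1 mol/h and L = F − V = 12.9 mol/h.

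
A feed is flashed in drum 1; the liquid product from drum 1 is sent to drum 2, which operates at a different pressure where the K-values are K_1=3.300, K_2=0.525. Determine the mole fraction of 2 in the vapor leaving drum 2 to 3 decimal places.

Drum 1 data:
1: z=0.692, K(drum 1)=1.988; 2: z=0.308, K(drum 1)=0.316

Drum 1:
Binary case is linear: z₁(K₁−1)(1+ψ₁(K₂−1)) + z₂(K₂−1)(1+ψ₁(K₁−1)) = 0
⇒ ψ₁ = [z₁(K₁−1)+z₂(K₂−1)] / [−(K₁−1)(K₂−1)] = 0.4730/0.6758 = 0.700
Drum-1 compositions:
  1: x = 0.409, y = 0.813
  2: x = 0.591, y = 0.187
Drum-2 feed = drum-1 liquid: z₂ = (0.4091, 0.5909).
Drum 2:
Rachford–Rice: g(ψ₂) = Σ zᵢ(Kᵢ−1)/(1+ψ₂(Kᵢ−1)) = 0.
Check two-phase: ΣzᵢKᵢ = 1.660 > 1 and Σzᵢ/Kᵢ = 1.250 > 1, so g(0) = 0.660 > 0 and g(1) = -0.250 < 0.
Binary case is linear: z₁(K₁−1)(1+ψ₂(K₂−1)) + z₂(K₂−1)(1+ψ₂(K₁−1)) = 0
⇒ ψ₂ = [z₁(K₁−1)+z₂(K₂−1)] / [−(K₁−1)(K₂−1)] = 0.6602/1.0925 = 0.604
  1: x = 0.171, y = 0.565
  2: x = 0.829, y = 0.435

y_2 (drum 2) = 0.435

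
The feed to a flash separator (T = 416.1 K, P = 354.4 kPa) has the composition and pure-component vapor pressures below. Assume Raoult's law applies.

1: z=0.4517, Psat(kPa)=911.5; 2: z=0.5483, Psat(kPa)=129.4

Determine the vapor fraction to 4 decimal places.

Raoult's law: Kᵢ = Pᵢˢᵃᵗ/P = Pᵢˢᵃᵗ/354.4.
  K_1 = 911.5/354.4 = 2.571953, K_2 = 129.4/354.4 = 0.365124
Rachford–Rice: g(ψ) = Σ zᵢ(Kᵢ−1)/(1+ψ(Kᵢ−1)) = 0.
Feasibility: ΣzᵢKᵢ = 1.3619, Σzᵢ/Kᵢ = 1.6773 — both > 1, two phases present.
Binary case is linear: z₁(K₁−1)(1+ψ(K₂−1)) + z₂(K₂−1)(1+ψ(K₁−1)) = 0
⇒ ψ = [z₁(K₁−1)+z₂(K₂−1)] / [−(K₁−1)(K₂−1)] = 0.36195/0.99799 = 0.3627

ψ = 0.3627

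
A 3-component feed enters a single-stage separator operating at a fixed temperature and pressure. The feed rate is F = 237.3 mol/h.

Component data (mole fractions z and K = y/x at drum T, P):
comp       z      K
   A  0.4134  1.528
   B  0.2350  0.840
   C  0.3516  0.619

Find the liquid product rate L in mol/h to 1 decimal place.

Material balance + equilibrium reduce to Σ zᵢ(Kᵢ−1)/(1+ψ(Kᵢ−1)) = 0.
Feasibility: ΣzᵢKᵢ = 1.0467, Σzᵢ/Kᵢ = 1.1183 — both > 1, two phases present.
Newton–Raphson from ψ = 0.5:
  ψ = 0.5000: g = -0.03367, g' = -0.1571 → ψ = 0.2857
  ψ = 0.2857: g = -0.00006, g' = -0.1579 → ψ = 0.2853
Converged at ψ = 0.2853.
Then V = ψ·F = 0.2853·237.3 = 67.7 mol/h and L = F − V = 169.6 mol/h.

L = 169.6 mol/h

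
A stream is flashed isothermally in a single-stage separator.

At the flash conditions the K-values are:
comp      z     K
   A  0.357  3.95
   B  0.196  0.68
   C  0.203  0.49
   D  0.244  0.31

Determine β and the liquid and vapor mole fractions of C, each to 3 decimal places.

Iterate (Newton) starting at β = 0.5:
  β = 0.500: g = -0.0452, g' = -0.902 → β = 0.450
  β = 0.450: g = 0.0007, g' = -0.934 → β = 0.451
Converged at β = 0.451.
Compositions from xᵢ = zᵢ/(1+β(Kᵢ−1)), yᵢ = Kᵢxᵢ:
  A: x = 0.153, y = 0.605
  B: x = 0.229, y = 0.156
  C: x = 0.264, y = 0.129
  D: x = 0.354, y = 0.110

β = 0.451, x_C = 0.264, y_C = 0.129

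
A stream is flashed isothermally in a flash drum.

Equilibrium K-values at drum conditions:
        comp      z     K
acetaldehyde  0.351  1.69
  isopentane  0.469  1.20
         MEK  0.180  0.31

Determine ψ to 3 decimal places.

Rachford–Rice: g(ψ) = Σ zᵢ(Kᵢ−1)/(1+ψ(Kᵢ−1)) = 0.
Check two-phase: ΣzᵢKᵢ = 1.212 > 1 and Σzᵢ/Kᵢ = 1.179 > 1, so g(0) = 0.212 > 0 and g(1) = -0.179 < 0.
Iterate (Newton) starting at ψ = 0.59:
  ψ = 0.590: g = 0.0465, g' = -0.343 → ψ = 0.726
  ψ = 0.726: g = -0.0054, g' = -0.432 → ψ = 0.713
Converged at ψ = 0.713.

ψ = 0.713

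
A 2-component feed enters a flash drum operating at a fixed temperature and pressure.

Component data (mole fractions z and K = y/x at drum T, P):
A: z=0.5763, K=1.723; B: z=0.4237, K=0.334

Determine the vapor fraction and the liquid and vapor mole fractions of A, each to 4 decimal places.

Material balance + equilibrium reduce to Σ zᵢ(Kᵢ−1)/(1+ψ(Kᵢ−1)) = 0.
g(0) = ΣzᵢKᵢ − 1 = 0.1345 and g(1) = 1 − Σzᵢ/Kᵢ = -0.6030, so a root lies in (0, 1).
Binary case is linear: z₁(K₁−1)(1+ψ(K₂−1)) + z₂(K₂−1)(1+ψ(K₁−1)) = 0
⇒ ψ = [z₁(K₁−1)+z₂(K₂−1)] / [−(K₁−1)(K₂−1)] = 0.13448/0.48152 = 0.2793
Compositions from xᵢ = zᵢ/(1+ψ(Kᵢ−1)), yᵢ = Kᵢxᵢ:
  A: x = 0.4795, y = 0.8261
  B: x = 0.5205, y = 0.1739

ψ = 0.2793, x_A = 0.4795, y_A = 0.8261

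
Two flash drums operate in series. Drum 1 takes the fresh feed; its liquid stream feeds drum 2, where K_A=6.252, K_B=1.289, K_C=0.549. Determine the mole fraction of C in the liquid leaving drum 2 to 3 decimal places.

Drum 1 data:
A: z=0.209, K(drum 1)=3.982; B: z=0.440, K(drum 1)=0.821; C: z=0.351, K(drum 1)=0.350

Drum 1:
Rachford–Rice: g(ψ₁) = Σ zᵢ(Kᵢ−1)/(1+ψ₁(Kᵢ−1)) = 0.
g(0) = ΣzᵢKᵢ − 1 = 0.316 and g(1) = 1 − Σzᵢ/Kᵢ = -0.591, so a root lies in (0, 1).
Iterate (Newton) starting at ψ₁ = 0.5:
  ψ₁ = 0.500: g = -0.1743, g' = -0.642 → ψ₁ = 0.228
  ψ₁ = 0.228: g = 0.0206, g' = -0.877 → ψ₁ = 0.252
  ψ₁ = 0.252: g = 0.0005, g' = -0.833 → ψ₁ = 0.253
Converged at ψ₁ = 0.253.
Drum-1 compositions:
  A: x = 0.119, y = 0.475
  B: x = 0.461, y = 0.378
  C: x = 0.420, y = 0.147
Drum-2 feed = drum-1 liquid: z₂ = (0.1192, 0.4608, 0.4200).
Drum 2:
Newton–Raphson from ψ₂ = 0.36:
  ψ₂ = 0.360: g = 0.1111, g' = -0.547 → ψ₂ = 0.563
  ψ₂ = 0.563: g = 0.0188, g' = -0.392 → ψ₂ = 0.611
  ψ₂ = 0.611: g = 0.0004, g' = -0.376 → ψ₂ = 0.612
Converged at ψ₂ = 0.612.
  A: x = 0.028, y = 0.177
  B: x = 0.392, y = 0.505
  C: x = 0.580, y = 0.319

x_C (drum 2) = 0.580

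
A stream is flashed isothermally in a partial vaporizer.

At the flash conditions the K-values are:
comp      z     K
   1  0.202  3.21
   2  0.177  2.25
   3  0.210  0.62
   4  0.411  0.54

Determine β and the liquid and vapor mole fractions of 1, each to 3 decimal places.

β = 0.508, x_1 = 0.095, y_1 = 0.305

Iterate (Newton) starting at β = 0.58:
  β = 0.580: g = -0.0363, g' = -0.494 → β = 0.507
  β = 0.507: g = 0.0008, g' = -0.518 → β = 0.508
Converged at β = 0.508.
Compositions from xᵢ = zᵢ/(1+β(Kᵢ−1)), yᵢ = Kᵢxᵢ:
  1: x = 0.095, y = 0.305
  2: x = 0.108, y = 0.244
  3: x = 0.260, y = 0.161
  4: x = 0.536, y = 0.290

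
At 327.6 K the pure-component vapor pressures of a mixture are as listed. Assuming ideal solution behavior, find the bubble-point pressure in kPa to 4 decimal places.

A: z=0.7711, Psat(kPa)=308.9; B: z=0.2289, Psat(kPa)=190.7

Pbub = 281.8440 kPa

At the bubble point ψ → 0, so ΣzᵢKᵢ = 1 with Kᵢ = Pᵢˢᵃᵗ/P ⇒ P = ΣzᵢPᵢˢᵃᵗ.
P = 0.7711·308.9 + 0.2289·190.7 = 281.8440 kPa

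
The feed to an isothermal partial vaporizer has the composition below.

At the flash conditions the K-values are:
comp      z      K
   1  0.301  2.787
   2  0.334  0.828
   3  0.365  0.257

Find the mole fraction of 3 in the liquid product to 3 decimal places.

x_3 = 0.437

Rachford–Rice: g(V/F) = Σ zᵢ(Kᵢ−1)/(1+V/F(Kᵢ−1)) = 0.
Feasibility: ΣzᵢKᵢ = 1.209, Σzᵢ/Kᵢ = 1.932 — both > 1, two phases present.
Newton–Raphson from V/F = 0.5:
  V/F = 0.500: g = -0.2103, g' = -0.790 → V/F = 0.234
  V/F = 0.234: g = -0.0087, g' = -0.784 → V/F = 0.223
Converged at V/F = 0.223.
Compositions from xᵢ = zᵢ/(1+V/F(Kᵢ−1)), yᵢ = Kᵢxᵢ:
  1: x = 0.215, y = 0.600
  2: x = 0.347, y = 0.288
  3: x = 0.437, y = 0.112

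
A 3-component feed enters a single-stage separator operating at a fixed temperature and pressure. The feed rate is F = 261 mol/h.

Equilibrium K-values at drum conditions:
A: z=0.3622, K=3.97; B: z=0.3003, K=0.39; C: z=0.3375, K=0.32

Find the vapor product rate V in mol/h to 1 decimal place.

V = 89.9 mol/h

Iterate (Newton) starting at ψ = 0.66:
  ψ = 0.6600: g = -0.35960, g' = -1.1914 → ψ = 0.3582
  ψ = 0.3582: g = -0.01653, g' = -1.2058 → ψ = 0.3445
  ψ = 0.3445: g = 0.00013, g' = -1.2259 → ψ = 0.3446
Converged at ψ = 0.3446.
Then V = ψ·F = 0.3446·261 = 89.9 mol/h and L = F − V = 171.1 mol/h.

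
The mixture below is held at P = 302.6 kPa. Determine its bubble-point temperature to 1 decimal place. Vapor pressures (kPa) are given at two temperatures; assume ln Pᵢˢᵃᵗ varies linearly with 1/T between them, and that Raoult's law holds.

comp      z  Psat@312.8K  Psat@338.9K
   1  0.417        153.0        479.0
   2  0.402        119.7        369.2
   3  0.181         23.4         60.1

Bubble-point temperature: ΣzᵢPᵢˢᵃᵗ(T) = P. Interpolate ln Pᵢˢᵃᵗ = aᵢ + bᵢ/T.
  T = 312.8 K: ΣzᵢPᵢˢᵃᵗ = 116.16 kPa
  T = 338.9 K: ΣzᵢPᵢˢᵃᵗ = 359.04 kPa
  T = 325.9 K: ΣzᵢPᵢˢᵃᵗ = 209.30 kPa
  T = 332.4 K: ΣzᵢPᵢˢᵃᵗ = 275.57 kPa
  T = 335.6 K: ΣzᵢPᵢˢᵃᵗ = 314.31 kPa
  T = 334.0 K: ΣzᵢPᵢˢᵃᵗ = 294.40 kPa
Interpolating between 334.0 K and 335.6 K gives T ≈ 334.7 K.

T = 334.7 K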